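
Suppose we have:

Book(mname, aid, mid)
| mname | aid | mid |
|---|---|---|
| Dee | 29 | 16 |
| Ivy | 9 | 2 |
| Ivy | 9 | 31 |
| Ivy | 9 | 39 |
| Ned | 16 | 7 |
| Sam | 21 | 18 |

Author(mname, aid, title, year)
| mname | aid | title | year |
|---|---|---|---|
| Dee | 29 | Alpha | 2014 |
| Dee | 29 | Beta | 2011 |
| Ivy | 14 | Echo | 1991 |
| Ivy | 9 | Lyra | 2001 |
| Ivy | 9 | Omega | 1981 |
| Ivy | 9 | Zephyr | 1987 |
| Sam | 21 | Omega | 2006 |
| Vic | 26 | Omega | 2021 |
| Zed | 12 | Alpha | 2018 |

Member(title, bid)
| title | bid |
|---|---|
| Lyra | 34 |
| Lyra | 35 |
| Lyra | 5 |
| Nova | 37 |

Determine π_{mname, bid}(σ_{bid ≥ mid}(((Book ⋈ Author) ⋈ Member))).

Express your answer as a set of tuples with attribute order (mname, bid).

{(Ivy, 34), (Ivy, 35), (Ivy, 5)}

Joining Book and Author on mname, aid yields {(Dee, 29, 16, Alpha, 2014), (Dee, 29, 16, Beta, 2011), (Ivy, 9, 2, Lyra, 2001), (Ivy, 9, 2, Omega, 1981), (Ivy, 9, 2, Zephyr, 1987), (Ivy, 9, 31, Lyra, 2001), (Ivy, 9, 31, Omega, 1981), (Ivy, 9, 31, Zephyr, 1987), (Ivy, 9, 39, Lyra, 2001), (Ivy, 9, 39, Omega, 1981), (Ivy, 9, 39, Zephyr, 1987), (Sam, 21, 18, Omega, 2006)}.
Joining (Book ⋈ Author) and Member on title yields {(Ivy, 9, 2, Lyra, 2001, 34), (Ivy, 9, 2, Lyra, 2001, 35), (Ivy, 9, 2, Lyra, 2001, 5), (Ivy, 9, 31, Lyra, 2001, 34), (Ivy, 9, 31, Lyra, 2001, 35), (Ivy, 9, 31, Lyra, 2001, 5), (Ivy, 9, 39, Lyra, 2001, 34), (Ivy, 9, 39, Lyra, 2001, 35), (Ivy, 9, 39, Lyra, 2001, 5)}.
Filtering on bid ≥ mid leaves {(Ivy, 9, 2, Lyra, 2001, 34), (Ivy, 9, 2, Lyra, 2001, 35), (Ivy, 9, 2, Lyra, 2001, 5), (Ivy, 9, 31, Lyra, 2001, 34), (Ivy, 9, 31, Lyra, 2001, 35)}.
π[mname, bid]: project onto (mname, bid) (2 duplicate(s) eliminated) → {(Ivy, 34), (Ivy, 35), (Ivy, 5)}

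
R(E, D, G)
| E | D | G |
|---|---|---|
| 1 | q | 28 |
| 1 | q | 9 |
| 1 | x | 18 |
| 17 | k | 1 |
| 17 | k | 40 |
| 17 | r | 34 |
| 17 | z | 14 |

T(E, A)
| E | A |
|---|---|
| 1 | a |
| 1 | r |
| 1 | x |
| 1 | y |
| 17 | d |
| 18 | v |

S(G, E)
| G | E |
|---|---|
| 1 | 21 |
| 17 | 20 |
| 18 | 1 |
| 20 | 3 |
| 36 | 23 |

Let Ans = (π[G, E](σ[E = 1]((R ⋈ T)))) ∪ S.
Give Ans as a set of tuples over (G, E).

{(1, 21), (17, 20), (18, 1), (20, 3), (28, 1), (36, 23), (9, 1)}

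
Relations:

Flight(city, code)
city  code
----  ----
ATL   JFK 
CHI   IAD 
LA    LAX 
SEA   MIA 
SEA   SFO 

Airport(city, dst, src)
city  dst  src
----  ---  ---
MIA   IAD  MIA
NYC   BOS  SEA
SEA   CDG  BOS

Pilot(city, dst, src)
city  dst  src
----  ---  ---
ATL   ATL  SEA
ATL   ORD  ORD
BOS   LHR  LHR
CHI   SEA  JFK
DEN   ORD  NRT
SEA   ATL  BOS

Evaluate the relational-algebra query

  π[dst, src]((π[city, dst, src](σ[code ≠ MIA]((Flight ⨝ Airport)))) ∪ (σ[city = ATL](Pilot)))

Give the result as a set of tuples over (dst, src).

Joining Flight and Airport on city yields {(SEA, MIA, CDG, BOS), (SEA, SFO, CDG, BOS)}.
Selection code ≠ MIA: {(SEA, SFO, CDG, BOS)}
π[city, dst, src]: project onto (city, dst, src) → {(SEA, CDG, BOS)}
Selection city = ATL: {(ATL, ATL, SEA), (ATL, ORD, ORD)}
Set union of the two operands is {(ATL, ATL, SEA), (ATL, ORD, ORD), (SEA, CDG, BOS)}.
π[dst, src]: project onto (dst, src) → {(ATL, SEA), (CDG, BOS), (ORD, ORD)}

{(ATL, SEA), (CDG, BOS), (ORD, ORD)}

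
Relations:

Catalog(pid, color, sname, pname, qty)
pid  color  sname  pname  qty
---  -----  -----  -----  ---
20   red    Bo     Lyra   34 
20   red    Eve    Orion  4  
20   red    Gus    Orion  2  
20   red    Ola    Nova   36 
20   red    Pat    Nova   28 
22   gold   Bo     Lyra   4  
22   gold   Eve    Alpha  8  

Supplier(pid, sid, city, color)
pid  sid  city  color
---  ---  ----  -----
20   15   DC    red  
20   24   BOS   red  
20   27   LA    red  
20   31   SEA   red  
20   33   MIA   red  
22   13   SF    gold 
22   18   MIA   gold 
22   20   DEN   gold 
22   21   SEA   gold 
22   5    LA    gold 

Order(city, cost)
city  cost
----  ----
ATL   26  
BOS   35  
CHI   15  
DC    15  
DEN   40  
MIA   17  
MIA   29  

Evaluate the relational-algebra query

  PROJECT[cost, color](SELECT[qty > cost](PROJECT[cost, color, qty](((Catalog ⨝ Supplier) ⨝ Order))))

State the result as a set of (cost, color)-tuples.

Joining Catalog and Supplier on pid, color yields {(20, red, Bo, Lyra, 34, 15, DC), (20, red, Bo, Lyra, 34, 24, BOS), (20, red, Bo, Lyra, 34, 27, LA), (20, red, Bo, Lyra, 34, 31, SEA), (20, red, Bo, Lyra, 34, 33, MIA), (20, red, Eve, Orion, 4, 15, DC), (20, red, Eve, Orion, 4, 24, BOS), (20, red, Eve, Orion, 4, 27, LA), (20, red, Eve, Orion, 4, 31, SEA), (20, red, Eve, Orion, 4, 33, MIA), (20, red, Gus, Orion, 2, 15, DC), (20, red, Gus, Orion, 2, 24, BOS), (20, red, Gus, Orion, 2, 27, LA), (20, red, Gus, Orion, 2, 31, SEA), (20, red, Gus, Orion, 2, 33, MIA), (20, red, Ola, Nova, 36, 15, DC), (20, red, Ola, Nova, 36, 24, BOS), (20, red, Ola, Nova, 36, 27, LA), (20, red, Ola, Nova, 36, 31, SEA), (20, red, Ola, Nova, 36, 33, MIA), (20, red, Pat, Nova, 28, 15, DC), (20, red, Pat, Nova, 28, 24, BOS), (20, red, Pat, Nova, 28, 27, LA), (20, red, Pat, Nova, 28, 31, SEA), (20, red, Pat, Nova, 28, 33, MIA), (22, gold, Bo, Lyra, 4, 13, SF), (22, gold, Bo, Lyra, 4, 18, MIA), (22, gold, Bo, Lyra, 4, 20, DEN), (22, gold, Bo, Lyra, 4, 21, SEA), (22, gold, Bo, Lyra, 4, 5, LA), (22, gold, Eve, Alpha, 8, 13, SF), (22, gold, Eve, Alpha, 8, 18, MIA), (22, gold, Eve, Alpha, 8, 20, DEN), (22, gold, Eve, Alpha, 8, 21, SEA), (22, gold, Eve, Alpha, 8, 5, LA)}.
Joining (Catalog ⨝ Supplier) and Order on city yields {(20, red, Bo, Lyra, 34, 15, DC, 15), (20, red, Bo, Lyra, 34, 24, BOS, 35), (20, red, Bo, Lyra, 34, 33, MIA, 17), (20, red, Bo, Lyra, 34, 33, MIA, 29), (20, red, Eve, Orion, 4, 15, DC, 15), (20, red, Eve, Orion, 4, 24, BOS, 35), (20, red, Eve, Orion, 4, 33, MIA, 17), (20, red, Eve, Orion, 4, 33, MIA, 29), (20, red, Gus, Orion, 2, 15, DC, 15), (20, red, Gus, Orion, 2, 24, BOS, 35), (20, red, Gus, Orion, 2, 33, MIA, 17), (20, red, Gus, Orion, 2, 33, MIA, 29), (20, red, Ola, Nova, 36, 15, DC, 15), (20, red, Ola, Nova, 36, 24, BOS, 35), (20, red, Ola, Nova, 36, 33, MIA, 17), (20, red, Ola, Nova, 36, 33, MIA, 29), (20, red, Pat, Nova, 28, 15, DC, 15), (20, red, Pat, Nova, 28, 24, BOS, 35), (20, red, Pat, Nova, 28, 33, MIA, 17), (20, red, Pat, Nova, 28, 33, MIA, 29), (22, gold, Bo, Lyra, 4, 18, MIA, 17), (22, gold, Bo, Lyra, 4, 18, MIA, 29), (22, gold, Bo, Lyra, 4, 20, DEN, 40), (22, gold, Eve, Alpha, 8, 18, MIA, 17), (22, gold, Eve, Alpha, 8, 18, MIA, 29), (22, gold, Eve, Alpha, 8, 20, DEN, 40)}.
Keep only column(s) cost, color, qty: {(15, red, 2), (15, red, 28), (15, red, 34), (15, red, 36), (15, red, 4), (17, gold, 4), (17, gold, 8), (17, red, 2), (17, red, 28), (17, red, 34), (17, red, 36), (17, red, 4), (29, gold, 4), (29, gold, 8), (29, red, 2), (29, red, 28), (29, red, 34), (29, red, 36), (29, red, 4), (35, red, 2), (35, red, 28), (35, red, 34), (35, red, 36), (35, red, 4), (40, gold, 4), (40, gold, 8)}
Selection qty > cost: {(15, red, 28), (15, red, 34), (15, red, 36), (17, red, 28), (17, red, 34), (17, red, 36), (29, red, 34), (29, red, 36), (35, red, 36)}
Keep only column(s) cost, color (5 duplicate(s) eliminated): {(15, red), (17, red), (29, red), (35, red)}

{(15, red), (17, red), (29, red), (35, red)}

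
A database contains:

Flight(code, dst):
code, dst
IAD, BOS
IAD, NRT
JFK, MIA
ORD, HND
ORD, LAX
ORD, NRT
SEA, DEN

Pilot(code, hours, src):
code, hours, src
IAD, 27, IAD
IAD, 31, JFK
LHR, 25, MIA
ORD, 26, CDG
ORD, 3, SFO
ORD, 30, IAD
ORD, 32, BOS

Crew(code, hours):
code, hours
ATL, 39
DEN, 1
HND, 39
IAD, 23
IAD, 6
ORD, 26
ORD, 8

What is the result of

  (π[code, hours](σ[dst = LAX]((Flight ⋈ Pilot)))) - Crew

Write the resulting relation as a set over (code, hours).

Flight ⋈ Pilot (natural join on code): {(IAD, BOS, 27, IAD), (IAD, BOS, 31, JFK), (IAD, NRT, 27, IAD), (IAD, NRT, 31, JFK), (ORD, HND, 26, CDG), (ORD, HND, 3, SFO), (ORD, HND, 30, IAD), (ORD, HND, 32, BOS), (ORD, LAX, 26, CDG), (ORD, LAX, 3, SFO), (ORD, LAX, 30, IAD), (ORD, LAX, 32, BOS), (ORD, NRT, 26, CDG), (ORD, NRT, 3, SFO), (ORD, NRT, 30, IAD), (ORD, NRT, 32, BOS)}
Selection dst = LAX: {(ORD, LAX, 26, CDG), (ORD, LAX, 3, SFO), (ORD, LAX, 30, IAD), (ORD, LAX, 32, BOS)}
Projecting to code, hours: {(ORD, 26), (ORD, 3), (ORD, 30), (ORD, 32)}
Difference: {(ORD, 26), (ORD, 3), (ORD, 30), (ORD, 32)} with {(ATL, 39), (DEN, 1), (HND, 39), (IAD, 23), (IAD, 6), (ORD, 26), (ORD, 8)} → {(ORD, 3), (ORD, 30), (ORD, 32)}

{(ORD, 3), (ORD, 30), (ORD, 32)}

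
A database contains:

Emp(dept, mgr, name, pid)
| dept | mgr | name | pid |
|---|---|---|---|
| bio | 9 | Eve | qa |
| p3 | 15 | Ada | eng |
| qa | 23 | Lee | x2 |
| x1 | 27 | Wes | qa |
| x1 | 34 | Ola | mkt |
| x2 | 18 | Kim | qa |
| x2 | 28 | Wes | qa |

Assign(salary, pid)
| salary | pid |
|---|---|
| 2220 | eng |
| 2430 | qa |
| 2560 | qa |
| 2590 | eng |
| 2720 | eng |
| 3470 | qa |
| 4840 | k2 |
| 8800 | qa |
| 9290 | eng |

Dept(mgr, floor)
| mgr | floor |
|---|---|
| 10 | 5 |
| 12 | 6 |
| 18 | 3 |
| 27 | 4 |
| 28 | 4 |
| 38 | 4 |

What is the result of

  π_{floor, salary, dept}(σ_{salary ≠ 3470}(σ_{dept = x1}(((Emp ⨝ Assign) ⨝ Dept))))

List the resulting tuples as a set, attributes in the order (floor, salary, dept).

{(4, 2430, x1), (4, 2560, x1), (4, 8800, x1)}

Emp ⋈ Assign (natural join on pid): {(bio, 9, Eve, qa, 2430), (bio, 9, Eve, qa, 2560), (bio, 9, Eve, qa, 3470), (bio, 9, Eve, qa, 8800), (p3, 15, Ada, eng, 2220), (p3, 15, Ada, eng, 2590), (p3, 15, Ada, eng, 2720), (p3, 15, Ada, eng, 9290), (x1, 27, Wes, qa, 2430), (x1, 27, Wes, qa, 2560), (x1, 27, Wes, qa, 3470), (x1, 27, Wes, qa, 8800), (x2, 18, Kim, qa, 2430), (x2, 18, Kim, qa, 2560), (x2, 18, Kim, qa, 3470), (x2, 18, Kim, qa, 8800), (x2, 28, Wes, qa, 2430), (x2, 28, Wes, qa, 2560), (x2, 28, Wes, qa, 3470), (x2, 28, Wes, qa, 8800)}
(Emp ⨝ Assign) ⋈ Dept (natural join on mgr): {(x1, 27, Wes, qa, 2430, 4), (x1, 27, Wes, qa, 2560, 4), (x1, 27, Wes, qa, 3470, 4), (x1, 27, Wes, qa, 8800, 4), (x2, 18, Kim, qa, 2430, 3), (x2, 18, Kim, qa, 2560, 3), (x2, 18, Kim, qa, 3470, 3), (x2, 18, Kim, qa, 8800, 3), (x2, 28, Wes, qa, 2430, 4), (x2, 28, Wes, qa, 2560, 4), (x2, 28, Wes, qa, 3470, 4), (x2, 28, Wes, qa, 8800, 4)}
Apply σ_{dept = x1}; surviving tuples: {(x1, 27, Wes, qa, 2430, 4), (x1, 27, Wes, qa, 2560, 4), (x1, 27, Wes, qa, 3470, 4), (x1, 27, Wes, qa, 8800, 4)}
Apply σ_{salary ≠ 3470}; surviving tuples: {(x1, 27, Wes, qa, 2430, 4), (x1, 27, Wes, qa, 2560, 4), (x1, 27, Wes, qa, 8800, 4)}
π[floor, salary, dept]: project onto (floor, salary, dept) → {(4, 2430, x1), (4, 2560, x1), (4, 8800, x1)}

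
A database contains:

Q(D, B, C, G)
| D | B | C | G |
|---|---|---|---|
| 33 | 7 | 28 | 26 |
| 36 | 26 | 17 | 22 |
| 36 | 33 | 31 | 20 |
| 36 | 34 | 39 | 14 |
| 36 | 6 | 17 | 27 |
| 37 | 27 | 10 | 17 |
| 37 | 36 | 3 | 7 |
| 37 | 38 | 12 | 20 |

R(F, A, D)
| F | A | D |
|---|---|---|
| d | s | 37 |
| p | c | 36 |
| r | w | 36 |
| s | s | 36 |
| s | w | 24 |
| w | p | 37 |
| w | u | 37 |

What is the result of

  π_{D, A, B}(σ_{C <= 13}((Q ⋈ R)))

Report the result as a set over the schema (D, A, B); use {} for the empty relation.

{(37, p, 27), (37, p, 36), (37, p, 38), (37, s, 27), (37, s, 36), (37, s, 38), (37, u, 27), (37, u, 36), (37, u, 38)}

Natural join on D: {(36, 26, 17, 22, p, c), (36, 26, 17, 22, r, w), (36, 26, 17, 22, s, s), (36, 33, 31, 20, p, c), (36, 33, 31, 20, r, w), (36, 33, 31, 20, s, s), (36, 34, 39, 14, p, c), (36, 34, 39, 14, r, w), (36, 34, 39, 14, s, s), (36, 6, 17, 27, p, c), (36, 6, 17, 27, r, w), (36, 6, 17, 27, s, s), (37, 27, 10, 17, d, s), (37, 27, 10, 17, w, p), (37, 27, 10, 17, w, u), (37, 36, 3, 7, d, s), (37, 36, 3, 7, w, p), (37, 36, 3, 7, w, u), (37, 38, 12, 20, d, s), (37, 38, 12, 20, w, p), (37, 38, 12, 20, w, u)}
Filtering on C <= 13 leaves {(37, 27, 10, 17, d, s), (37, 27, 10, 17, w, p), (37, 27, 10, 17, w, u), (37, 36, 3, 7, d, s), (37, 36, 3, 7, w, p), (37, 36, 3, 7, w, u), (37, 38, 12, 20, d, s), (37, 38, 12, 20, w, p), (37, 38, 12, 20, w, u)}.
π[D, A, B]: project onto (D, A, B) → {(37, p, 27), (37, p, 36), (37, p, 38), (37, s, 27), (37, s, 36), (37, s, 38), (37, u, 27), (37, u, 36), (37, u, 38)}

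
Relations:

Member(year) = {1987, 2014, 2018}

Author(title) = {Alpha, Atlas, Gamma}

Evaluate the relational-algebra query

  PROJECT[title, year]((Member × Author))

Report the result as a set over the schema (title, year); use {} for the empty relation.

Member × Author: Cartesian product, 3·3 = 9 tuples over (year, title).
π[title, year]: project onto (title, year) → {(Alpha, 1987), (Alpha, 2014), (Alpha, 2018), (Atlas, 1987), (Atlas, 2014), (Atlas, 2018), (Gamma, 1987), (Gamma, 2014), (Gamma, 2018)}

{(Alpha, 1987), (Alpha, 2014), (Alpha, 2018), (Atlas, 1987), (Atlas, 2014), (Atlas, 2018), (Gamma, 1987), (Gamma, 2014), (Gamma, 2018)}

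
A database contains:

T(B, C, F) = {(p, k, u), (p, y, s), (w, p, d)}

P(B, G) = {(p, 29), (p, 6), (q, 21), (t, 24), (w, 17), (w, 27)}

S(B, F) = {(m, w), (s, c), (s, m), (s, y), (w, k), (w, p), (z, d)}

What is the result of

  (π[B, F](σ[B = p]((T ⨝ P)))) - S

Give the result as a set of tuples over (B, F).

Natural join on B: {(p, k, u, 29), (p, k, u, 6), (p, y, s, 29), (p, y, s, 6), (w, p, d, 17), (w, p, d, 27)}
Filtering on B = p leaves {(p, k, u, 29), (p, k, u, 6), (p, y, s, 29), (p, y, s, 6)}.
Projecting to B, F (2 duplicate(s) eliminated): {(p, s), (p, u)}
Set difference of the two operands is {(p, s), (p, u)}.

{(p, s), (p, u)}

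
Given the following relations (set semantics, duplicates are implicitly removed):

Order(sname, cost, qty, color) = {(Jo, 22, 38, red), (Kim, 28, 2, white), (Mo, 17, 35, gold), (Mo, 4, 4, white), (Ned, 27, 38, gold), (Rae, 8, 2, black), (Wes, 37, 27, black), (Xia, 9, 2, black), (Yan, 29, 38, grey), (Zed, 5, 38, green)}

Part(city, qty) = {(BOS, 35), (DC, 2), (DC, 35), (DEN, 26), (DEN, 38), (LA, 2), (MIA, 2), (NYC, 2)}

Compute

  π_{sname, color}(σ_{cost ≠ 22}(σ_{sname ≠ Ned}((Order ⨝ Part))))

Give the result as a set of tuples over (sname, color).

Natural join on qty: {(Jo, 22, 38, red, DEN), (Kim, 28, 2, white, DC), (Kim, 28, 2, white, LA), (Kim, 28, 2, white, MIA), (Kim, 28, 2, white, NYC), (Mo, 17, 35, gold, BOS), (Mo, 17, 35, gold, DC), (Ned, 27, 38, gold, DEN), (Rae, 8, 2, black, DC), (Rae, 8, 2, black, LA), (Rae, 8, 2, black, MIA), (Rae, 8, 2, black, NYC), (Xia, 9, 2, black, DC), (Xia, 9, 2, black, LA), (Xia, 9, 2, black, MIA), (Xia, 9, 2, black, NYC), (Yan, 29, 38, grey, DEN), (Zed, 5, 38, green, DEN)}
Filtering on sname ≠ Ned leaves {(Jo, 22, 38, red, DEN), (Kim, 28, 2, white, DC), (Kim, 28, 2, white, LA), (Kim, 28, 2, white, MIA), (Kim, 28, 2, white, NYC), (Mo, 17, 35, gold, BOS), (Mo, 17, 35, gold, DC), (Rae, 8, 2, black, DC), (Rae, 8, 2, black, LA), (Rae, 8, 2, black, MIA), (Rae, 8, 2, black, NYC), (Xia, 9, 2, black, DC), (Xia, 9, 2, black, LA), (Xia, 9, 2, black, MIA), (Xia, 9, 2, black, NYC), (Yan, 29, 38, grey, DEN), (Zed, 5, 38, green, DEN)}.
Filtering on cost ≠ 22 leaves {(Kim, 28, 2, white, DC), (Kim, 28, 2, white, LA), (Kim, 28, 2, white, MIA), (Kim, 28, 2, white, NYC), (Mo, 17, 35, gold, BOS), (Mo, 17, 35, gold, DC), (Rae, 8, 2, black, DC), (Rae, 8, 2, black, LA), (Rae, 8, 2, black, MIA), (Rae, 8, 2, black, NYC), (Xia, 9, 2, black, DC), (Xia, 9, 2, black, LA), (Xia, 9, 2, black, MIA), (Xia, 9, 2, black, NYC), (Yan, 29, 38, grey, DEN), (Zed, 5, 38, green, DEN)}.
Keep only column(s) sname, color (10 duplicate(s) eliminated): {(Kim, white), (Mo, gold), (Rae, black), (Xia, black), (Yan, grey), (Zed, green)}

{(Kim, white), (Mo, gold), (Rae, black), (Xia, black), (Yan, grey), (Zed, green)}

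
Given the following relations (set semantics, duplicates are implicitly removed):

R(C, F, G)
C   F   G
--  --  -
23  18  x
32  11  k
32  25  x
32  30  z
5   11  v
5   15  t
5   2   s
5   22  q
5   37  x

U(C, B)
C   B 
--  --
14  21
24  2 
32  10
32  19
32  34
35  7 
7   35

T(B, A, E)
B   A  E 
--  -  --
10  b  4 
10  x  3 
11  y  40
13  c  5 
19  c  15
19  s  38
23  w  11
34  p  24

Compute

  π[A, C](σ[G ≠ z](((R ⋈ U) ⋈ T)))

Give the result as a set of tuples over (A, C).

Natural join on C: {(32, 11, k, 10), (32, 11, k, 19), (32, 11, k, 34), (32, 25, x, 10), (32, 25, x, 19), (32, 25, x, 34), (32, 30, z, 10), (32, 30, z, 19), (32, 30, z, 34)}
Natural join on B: {(32, 11, k, 10, b, 4), (32, 11, k, 10, x, 3), (32, 11, k, 19, c, 15), (32, 11, k, 19, s, 38), (32, 11, k, 34, p, 24), (32, 25, x, 10, b, 4), (32, 25, x, 10, x, 3), (32, 25, x, 19, c, 15), (32, 25, x, 19, s, 38), (32, 25, x, 34, p, 24), (32, 30, z, 10, b, 4), (32, 30, z, 10, x, 3), (32, 30, z, 19, c, 15), (32, 30, z, 19, s, 38), (32, 30, z, 34, p, 24)}
σ[G ≠ z]: keep tuples satisfying G ≠ z → {(32, 11, k, 10, b, 4), (32, 11, k, 10, x, 3), (32, 11, k, 19, c, 15), (32, 11, k, 19, s, 38), (32, 11, k, 34, p, 24), (32, 25, x, 10, b, 4), (32, 25, x, 10, x, 3), (32, 25, x, 19, c, 15), (32, 25, x, 19, s, 38), (32, 25, x, 34, p, 24)}
Projecting to A, C (5 duplicate(s) eliminated): {(b, 32), (c, 32), (p, 32), (s, 32), (x, 32)}

{(b, 32), (c, 32), (p, 32), (s, 32), (x, 32)}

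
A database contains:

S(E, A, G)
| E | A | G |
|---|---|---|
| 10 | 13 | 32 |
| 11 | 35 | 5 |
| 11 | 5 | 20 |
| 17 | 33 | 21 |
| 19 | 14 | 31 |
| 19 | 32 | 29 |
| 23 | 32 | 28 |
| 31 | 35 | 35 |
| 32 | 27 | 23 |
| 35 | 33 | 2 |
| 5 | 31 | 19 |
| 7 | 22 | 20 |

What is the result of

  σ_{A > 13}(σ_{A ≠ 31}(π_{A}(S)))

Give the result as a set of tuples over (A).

{14, 22, 27, 32, 33, 35}

π[A]: project onto (A) (3 duplicate(s) eliminated) → {13, 14, 22, 27, 31, 32, 33, 35, 5}
σ[A ≠ 31]: keep tuples satisfying A ≠ 31 → {13, 14, 22, 27, 32, 33, 35, 5}
σ[A > 13]: keep tuples satisfying A > 13 → {14, 22, 27, 32, 33, 35}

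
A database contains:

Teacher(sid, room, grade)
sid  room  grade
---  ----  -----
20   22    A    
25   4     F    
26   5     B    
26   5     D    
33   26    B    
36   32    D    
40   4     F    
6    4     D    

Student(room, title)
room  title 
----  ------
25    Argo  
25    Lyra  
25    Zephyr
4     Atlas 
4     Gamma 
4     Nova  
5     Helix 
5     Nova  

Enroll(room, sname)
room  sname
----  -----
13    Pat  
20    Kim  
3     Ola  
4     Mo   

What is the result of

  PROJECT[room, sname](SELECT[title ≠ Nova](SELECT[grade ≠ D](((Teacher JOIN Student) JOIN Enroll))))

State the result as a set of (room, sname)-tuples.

{(4, Mo)}

Natural join on room: {(25, 4, F, Atlas), (25, 4, F, Gamma), (25, 4, F, Nova), (26, 5, B, Helix), (26, 5, B, Nova), (26, 5, D, Helix), (26, 5, D, Nova), (40, 4, F, Atlas), (40, 4, F, Gamma), (40, 4, F, Nova), (6, 4, D, Atlas), (6, 4, D, Gamma), (6, 4, D, Nova)}
Natural join on room: {(25, 4, F, Atlas, Mo), (25, 4, F, Gamma, Mo), (25, 4, F, Nova, Mo), (40, 4, F, Atlas, Mo), (40, 4, F, Gamma, Mo), (40, 4, F, Nova, Mo), (6, 4, D, Atlas, Mo), (6, 4, D, Gamma, Mo), (6, 4, D, Nova, Mo)}
σ[grade ≠ D]: keep tuples satisfying grade ≠ D → {(25, 4, F, Atlas, Mo), (25, 4, F, Gamma, Mo), (25, 4, F, Nova, Mo), (40, 4, F, Atlas, Mo), (40, 4, F, Gamma, Mo), (40, 4, F, Nova, Mo)}
σ[title ≠ Nova]: keep tuples satisfying title ≠ Nova → {(25, 4, F, Atlas, Mo), (25, 4, F, Gamma, Mo), (40, 4, F, Atlas, Mo), (40, 4, F, Gamma, Mo)}
π_{room, sname} gives {(4, Mo)} (3 duplicate(s) eliminated).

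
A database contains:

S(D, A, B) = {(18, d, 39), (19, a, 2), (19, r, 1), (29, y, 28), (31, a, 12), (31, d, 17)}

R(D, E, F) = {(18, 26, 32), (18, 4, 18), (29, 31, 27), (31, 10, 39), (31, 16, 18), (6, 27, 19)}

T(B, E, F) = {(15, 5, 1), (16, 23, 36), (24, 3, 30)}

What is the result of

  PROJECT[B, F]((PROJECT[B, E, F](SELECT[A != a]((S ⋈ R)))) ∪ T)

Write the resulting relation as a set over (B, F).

Joining S and R on D yields {(18, d, 39, 26, 32), (18, d, 39, 4, 18), (29, y, 28, 31, 27), (31, a, 12, 10, 39), (31, a, 12, 16, 18), (31, d, 17, 10, 39), (31, d, 17, 16, 18)}.
Selection A != a: {(18, d, 39, 26, 32), (18, d, 39, 4, 18), (29, y, 28, 31, 27), (31, d, 17, 10, 39), (31, d, 17, 16, 18)}
π[B, E, F]: project onto (B, E, F) → {(17, 10, 39), (17, 16, 18), (28, 31, 27), (39, 26, 32), (39, 4, 18)}
Union: {(17, 10, 39), (17, 16, 18), (28, 31, 27), (39, 26, 32), (39, 4, 18)} with {(15, 5, 1), (16, 23, 36), (24, 3, 30)} → {(15, 5, 1), (16, 23, 36), (17, 10, 39), (17, 16, 18), (24, 3, 30), (28, 31, 27), (39, 26, 32), (39, 4, 18)}
π[B, F]: project onto (B, F) → {(15, 1), (16, 36), (17, 18), (17, 39), (24, 30), (28, 27), (39, 18), (39, 32)}

{(15, 1), (16, 36), (17, 18), (17, 39), (24, 30), (28, 27), (39, 18), (39, 32)}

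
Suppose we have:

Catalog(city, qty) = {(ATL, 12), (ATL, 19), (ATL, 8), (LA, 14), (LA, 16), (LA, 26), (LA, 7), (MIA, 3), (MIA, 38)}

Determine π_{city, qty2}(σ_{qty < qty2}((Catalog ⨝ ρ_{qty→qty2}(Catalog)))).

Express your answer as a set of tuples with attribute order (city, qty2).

ρ[qty→qty2]: schema becomes (city, qty2); tuples unchanged.
Joining Catalog and ρ_{qty→qty2}(Catalog) on city yields {(ATL, 12, 12), (ATL, 12, 19), (ATL, 12, 8), (ATL, 19, 12), (ATL, 19, 19), (ATL, 19, 8), (ATL, 8, 12), (ATL, 8, 19), (ATL, 8, 8), (LA, 14, 14), (LA, 14, 16), (LA, 14, 26), (LA, 14, 7), (LA, 16, 14), (LA, 16, 16), (LA, 16, 26), (LA, 16, 7), (LA, 26, 14), (LA, 26, 16), (LA, 26, 26), (LA, 26, 7), (LA, 7, 14), (LA, 7, 16), (LA, 7, 26), (LA, 7, 7), (MIA, 3, 3), (MIA, 3, 38), (MIA, 38, 3), (MIA, 38, 38)}.
Apply σ_{qty < qty2}; surviving tuples: {(ATL, 12, 19), (ATL, 8, 12), (ATL, 8, 19), (LA, 14, 16), (LA, 14, 26), (LA, 16, 26), (LA, 7, 14), (LA, 7, 16), (LA, 7, 26), (MIA, 3, 38)}
Projecting to city, qty2 (4 duplicate(s) eliminated): {(ATL, 12), (ATL, 19), (LA, 14), (LA, 16), (LA, 26), (MIA, 38)}

{(ATL, 12), (ATL, 19), (LA, 14), (LA, 16), (LA, 26), (MIA, 38)}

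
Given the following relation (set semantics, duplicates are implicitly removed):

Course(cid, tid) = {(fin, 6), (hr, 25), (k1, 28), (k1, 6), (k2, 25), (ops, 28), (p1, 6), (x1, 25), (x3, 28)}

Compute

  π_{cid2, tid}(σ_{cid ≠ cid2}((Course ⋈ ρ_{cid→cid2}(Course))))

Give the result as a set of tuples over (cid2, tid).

{(fin, 6), (hr, 25), (k1, 28), (k1, 6), (k2, 25), (ops, 28), (p1, 6), (x1, 25), (x3, 28)}

ρ[cid→cid2]: schema becomes (cid2, tid); tuples unchanged.
Course ⋈ ρ_{cid→cid2}(Course) (natural join on tid): {(fin, 6, fin), (fin, 6, k1), (fin, 6, p1), (hr, 25, hr), (hr, 25, k2), (hr, 25, x1), (k1, 28, k1), (k1, 28, ops), (k1, 28, x3), (k1, 6, fin), (k1, 6, k1), (k1, 6, p1), (k2, 25, hr), (k2, 25, k2), (k2, 25, x1), (ops, 28, k1), (ops, 28, ops), (ops, 28, x3), (p1, 6, fin), (p1, 6, k1), (p1, 6, p1), (x1, 25, hr), (x1, 25, k2), (x1, 25, x1), (x3, 28, k1), (x3, 28, ops), (x3, 28, x3)}
σ[cid ≠ cid2]: keep tuples satisfying cid ≠ cid2 → {(fin, 6, k1), (fin, 6, p1), (hr, 25, k2), (hr, 25, x1), (k1, 28, ops), (k1, 28, x3), (k1, 6, fin), (k1, 6, p1), (k2, 25, hr), (k2, 25, x1), (ops, 28, k1), (ops, 28, x3), (p1, 6, fin), (p1, 6, k1), (x1, 25, hr), (x1, 25, k2), (x3, 28, k1), (x3, 28, ops)}
Keep only column(s) cid2, tid (9 duplicate(s) eliminated): {(fin, 6), (hr, 25), (k1, 28), (k1, 6), (k2, 25), (ops, 28), (p1, 6), (x1, 25), (x3, 28)}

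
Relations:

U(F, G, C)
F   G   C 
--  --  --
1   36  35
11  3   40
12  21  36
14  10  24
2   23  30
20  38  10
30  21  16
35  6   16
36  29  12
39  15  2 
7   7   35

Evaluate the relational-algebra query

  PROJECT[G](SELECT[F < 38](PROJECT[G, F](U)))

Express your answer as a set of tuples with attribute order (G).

{10, 21, 23, 29, 3, 36, 38, 6, 7}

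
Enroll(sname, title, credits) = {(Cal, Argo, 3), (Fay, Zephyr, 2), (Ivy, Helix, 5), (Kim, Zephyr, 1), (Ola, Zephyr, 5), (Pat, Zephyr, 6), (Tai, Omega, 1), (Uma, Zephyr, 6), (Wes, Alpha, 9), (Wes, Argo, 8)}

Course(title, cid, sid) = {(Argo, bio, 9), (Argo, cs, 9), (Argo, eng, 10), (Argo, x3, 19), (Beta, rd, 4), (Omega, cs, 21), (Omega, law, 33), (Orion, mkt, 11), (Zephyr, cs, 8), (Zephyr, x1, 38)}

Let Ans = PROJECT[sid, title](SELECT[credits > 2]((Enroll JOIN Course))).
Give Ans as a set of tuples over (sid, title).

{(10, Argo), (19, Argo), (38, Zephyr), (8, Zephyr), (9, Argo)}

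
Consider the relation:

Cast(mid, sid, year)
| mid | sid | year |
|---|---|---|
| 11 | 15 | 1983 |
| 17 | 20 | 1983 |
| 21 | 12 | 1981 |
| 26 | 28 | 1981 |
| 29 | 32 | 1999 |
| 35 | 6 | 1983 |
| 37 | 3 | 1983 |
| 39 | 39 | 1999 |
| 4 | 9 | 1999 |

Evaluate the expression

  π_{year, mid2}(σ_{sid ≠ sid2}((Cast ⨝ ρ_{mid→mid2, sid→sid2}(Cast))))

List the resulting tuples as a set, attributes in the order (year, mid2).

{(1981, 21), (1981, 26), (1983, 11), (1983, 17), (1983, 35), (1983, 37), (1999, 29), (1999, 39), (1999, 4)}

ρ[mid→mid2, sid→sid2]: schema becomes (mid2, sid2, year); tuples unchanged.
Cast ⋈ ρ_{mid→mid2, sid→sid2}(Cast) (natural join on year): {(11, 15, 1983, 11, 15), (11, 15, 1983, 17, 20), (11, 15, 1983, 35, 6), (11, 15, 1983, 37, 3), (17, 20, 1983, 11, 15), (17, 20, 1983, 17, 20), (17, 20, 1983, 35, 6), (17, 20, 1983, 37, 3), (21, 12, 1981, 21, 12), (21, 12, 1981, 26, 28), (26, 28, 1981, 21, 12), (26, 28, 1981, 26, 28), (29, 32, 1999, 29, 32), (29, 32, 1999, 39, 39), (29, 32, 1999, 4, 9), (35, 6, 1983, 11, 15), (35, 6, 1983, 17, 20), (35, 6, 1983, 35, 6), (35, 6, 1983, 37, 3), (37, 3, 1983, 11, 15), (37, 3, 1983, 17, 20), (37, 3, 1983, 35, 6), (37, 3, 1983, 37, 3), (39, 39, 1999, 29, 32), (39, 39, 1999, 39, 39), (39, 39, 1999, 4, 9), (4, 9, 1999, 29, 32), (4, 9, 1999, 39, 39), (4, 9, 1999, 4, 9)}
σ[sid ≠ sid2]: keep tuples satisfying sid ≠ sid2 → {(11, 15, 1983, 17, 20), (11, 15, 1983, 35, 6), (11, 15, 1983, 37, 3), (17, 20, 1983, 11, 15), (17, 20, 1983, 35, 6), (17, 20, 1983, 37, 3), (21, 12, 1981, 26, 28), (26, 28, 1981, 21, 12), (29, 32, 1999, 39, 39), (29, 32, 1999, 4, 9), (35, 6, 1983, 11, 15), (35, 6, 1983, 17, 20), (35, 6, 1983, 37, 3), (37, 3, 1983, 11, 15), (37, 3, 1983, 17, 20), (37, 3, 1983, 35, 6), (39, 39, 1999, 29, 32), (39, 39, 1999, 4, 9), (4, 9, 1999, 29, 32), (4, 9, 1999, 39, 39)}
π_{year, mid2} gives {(1981, 21), (1981, 26), (1983, 11), (1983, 17), (1983, 35), (1983, 37), (1999, 29), (1999, 39), (1999, 4)} (11 duplicate(s) eliminated).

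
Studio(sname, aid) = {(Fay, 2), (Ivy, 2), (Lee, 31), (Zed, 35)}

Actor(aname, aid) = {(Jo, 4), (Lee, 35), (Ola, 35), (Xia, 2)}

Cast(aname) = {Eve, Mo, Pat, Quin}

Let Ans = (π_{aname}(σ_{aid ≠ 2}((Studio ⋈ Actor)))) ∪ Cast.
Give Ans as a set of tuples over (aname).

Studio ⋈ Actor (natural join on aid): {(Fay, 2, Xia), (Ivy, 2, Xia), (Zed, 35, Lee), (Zed, 35, Ola)}
Selection aid ≠ 2: {(Zed, 35, Lee), (Zed, 35, Ola)}
π[aname]: project onto (aname) → {Lee, Ola}
Set union of the two operands is {Eve, Lee, Mo, Ola, Pat, Quin}.

{Eve, Lee, Mo, Ola, Pat, Quin}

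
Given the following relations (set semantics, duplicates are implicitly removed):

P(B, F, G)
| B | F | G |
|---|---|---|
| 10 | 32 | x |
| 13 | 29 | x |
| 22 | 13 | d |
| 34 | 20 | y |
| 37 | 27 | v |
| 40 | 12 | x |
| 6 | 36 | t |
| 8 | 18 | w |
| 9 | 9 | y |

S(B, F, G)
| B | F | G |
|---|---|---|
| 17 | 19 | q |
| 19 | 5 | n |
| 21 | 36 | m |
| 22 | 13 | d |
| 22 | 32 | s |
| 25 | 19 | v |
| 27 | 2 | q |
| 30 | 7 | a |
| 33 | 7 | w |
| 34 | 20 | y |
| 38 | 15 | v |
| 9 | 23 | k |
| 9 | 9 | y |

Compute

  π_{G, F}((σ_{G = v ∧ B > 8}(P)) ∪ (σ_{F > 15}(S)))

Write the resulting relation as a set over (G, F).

{(k, 23), (m, 36), (q, 19), (s, 32), (v, 19), (v, 27), (y, 20)}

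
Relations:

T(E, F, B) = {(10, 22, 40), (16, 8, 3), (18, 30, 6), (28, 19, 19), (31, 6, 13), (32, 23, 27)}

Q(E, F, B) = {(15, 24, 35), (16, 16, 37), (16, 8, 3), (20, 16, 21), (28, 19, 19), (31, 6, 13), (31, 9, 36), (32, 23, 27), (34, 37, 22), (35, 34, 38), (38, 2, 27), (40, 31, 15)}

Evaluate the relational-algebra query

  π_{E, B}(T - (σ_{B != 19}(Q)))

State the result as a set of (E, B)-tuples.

{(10, 40), (18, 6), (28, 19)}

Selection B != 19: {(15, 24, 35), (16, 16, 37), (16, 8, 3), (20, 16, 21), (31, 6, 13), (31, 9, 36), (32, 23, 27), (34, 37, 22), (35, 34, 38), (38, 2, 27), (40, 31, 15)}
Difference: {(10, 22, 40), (16, 8, 3), (18, 30, 6), (28, 19, 19), (31, 6, 13), (32, 23, 27)} with {(15, 24, 35), (16, 16, 37), (16, 8, 3), (20, 16, 21), (31, 6, 13), (31, 9, 36), (32, 23, 27), (34, 37, 22), (35, 34, 38), (38, 2, 27), (40, 31, 15)} → {(10, 22, 40), (18, 30, 6), (28, 19, 19)}
π[E, B]: project onto (E, B) → {(10, 40), (18, 6), (28, 19)}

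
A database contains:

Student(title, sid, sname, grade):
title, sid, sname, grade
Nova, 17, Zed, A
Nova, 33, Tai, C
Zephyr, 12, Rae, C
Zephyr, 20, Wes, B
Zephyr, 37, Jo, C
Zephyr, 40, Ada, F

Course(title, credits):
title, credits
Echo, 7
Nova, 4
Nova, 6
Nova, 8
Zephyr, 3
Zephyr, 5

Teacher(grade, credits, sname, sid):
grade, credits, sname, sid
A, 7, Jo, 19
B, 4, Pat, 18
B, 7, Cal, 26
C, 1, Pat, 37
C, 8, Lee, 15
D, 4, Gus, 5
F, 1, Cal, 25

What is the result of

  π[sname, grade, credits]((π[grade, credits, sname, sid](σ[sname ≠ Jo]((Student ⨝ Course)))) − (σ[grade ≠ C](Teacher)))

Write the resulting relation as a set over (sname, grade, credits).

Student ⋈ Course (natural join on title): {(Nova, 17, Zed, A, 4), (Nova, 17, Zed, A, 6), (Nova, 17, Zed, A, 8), (Nova, 33, Tai, C, 4), (Nova, 33, Tai, C, 6), (Nova, 33, Tai, C, 8), (Zephyr, 12, Rae, C, 3), (Zephyr, 12, Rae, C, 5), (Zephyr, 20, Wes, B, 3), (Zephyr, 20, Wes, B, 5), (Zephyr, 37, Jo, C, 3), (Zephyr, 37, Jo, C, 5), (Zephyr, 40, Ada, F, 3), (Zephyr, 40, Ada, F, 5)}
Selection sname ≠ Jo: {(Nova, 17, Zed, A, 4), (Nova, 17, Zed, A, 6), (Nova, 17, Zed, A, 8), (Nova, 33, Tai, C, 4), (Nova, 33, Tai, C, 6), (Nova, 33, Tai, C, 8), (Zephyr, 12, Rae, C, 3), (Zephyr, 12, Rae, C, 5), (Zephyr, 20, Wes, B, 3), (Zephyr, 20, Wes, B, 5), (Zephyr, 40, Ada, F, 3), (Zephyr, 40, Ada, F, 5)}
π_{grade, credits, sname, sid} gives {(A, 4, Zed, 17), (A, 6, Zed, 17), (A, 8, Zed, 17), (B, 3, Wes, 20), (B, 5, Wes, 20), (C, 3, Rae, 12), (C, 4, Tai, 33), (C, 5, Rae, 12), (C, 6, Tai, 33), (C, 8, Tai, 33), (F, 3, Ada, 40), (F, 5, Ada, 40)}.
Selection grade ≠ C: {(A, 7, Jo, 19), (B, 4, Pat, 18), (B, 7, Cal, 26), (D, 4, Gus, 5), (F, 1, Cal, 25)}
Difference: {(A, 4, Zed, 17), (A, 6, Zed, 17), (A, 8, Zed, 17), (B, 3, Wes, 20), (B, 5, Wes, 20), (C, 3, Rae, 12), (C, 4, Tai, 33), (C, 5, Rae, 12), (C, 6, Tai, 33), (C, 8, Tai, 33), (F, 3, Ada, 40), (F, 5, Ada, 40)} with {(A, 7, Jo, 19), (B, 4, Pat, 18), (B, 7, Cal, 26), (D, 4, Gus, 5), (F, 1, Cal, 25)} → {(A, 4, Zed, 17), (A, 6, Zed, 17), (A, 8, Zed, 17), (B, 3, Wes, 20), (B, 5, Wes, 20), (C, 3, Rae, 12), (C, 4, Tai, 33), (C, 5, Rae, 12), (C, 6, Tai, 33), (C, 8, Tai, 33), (F, 3, Ada, 40), (F, 5, Ada, 40)}
π_{sname, grade, credits} gives {(Ada, F, 3), (Ada, F, 5), (Rae, C, 3), (Rae, C, 5), (Tai, C, 4), (Tai, C, 6), (Tai, C, 8), (Wes, B, 3), (Wes, B, 5), (Zed, A, 4), (Zed, A, 6), (Zed, A, 8)}.

{(Ada, F, 3), (Ada, F, 5), (Rae, C, 3), (Rae, C, 5), (Tai, C, 4), (Tai, C, 6), (Tai, C, 8), (Wes, B, 3), (Wes, B, 5), (Zed, A, 4), (Zed, A, 6), (Zed, A, 8)}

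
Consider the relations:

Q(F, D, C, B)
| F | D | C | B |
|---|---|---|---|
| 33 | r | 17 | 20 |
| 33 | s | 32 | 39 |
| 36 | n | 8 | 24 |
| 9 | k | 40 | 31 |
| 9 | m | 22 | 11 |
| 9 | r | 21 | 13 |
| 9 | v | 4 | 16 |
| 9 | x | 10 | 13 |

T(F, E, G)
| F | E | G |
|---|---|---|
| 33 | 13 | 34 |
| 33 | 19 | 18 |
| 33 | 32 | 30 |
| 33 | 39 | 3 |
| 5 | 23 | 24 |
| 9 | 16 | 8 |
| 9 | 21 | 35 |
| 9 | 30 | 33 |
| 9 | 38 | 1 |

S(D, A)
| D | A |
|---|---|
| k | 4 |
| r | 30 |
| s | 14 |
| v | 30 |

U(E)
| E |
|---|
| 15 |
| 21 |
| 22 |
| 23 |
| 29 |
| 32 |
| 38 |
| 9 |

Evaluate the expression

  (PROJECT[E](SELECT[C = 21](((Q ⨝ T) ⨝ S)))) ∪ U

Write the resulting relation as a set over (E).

Joining Q and T on F yields {(33, r, 17, 20, 13, 34), (33, r, 17, 20, 19, 18), (33, r, 17, 20, 32, 30), (33, r, 17, 20, 39, 3), (33, s, 32, 39, 13, 34), (33, s, 32, 39, 19, 18), (33, s, 32, 39, 32, 30), (33, s, 32, 39, 39, 3), (9, k, 40, 31, 16, 8), (9, k, 40, 31, 21, 35), (9, k, 40, 31, 30, 33), (9, k, 40, 31, 38, 1), (9, m, 22, 11, 16, 8), (9, m, 22, 11, 21, 35), (9, m, 22, 11, 30, 33), (9, m, 22, 11, 38, 1), (9, r, 21, 13, 16, 8), (9, r, 21, 13, 21, 35), (9, r, 21, 13, 30, 33), (9, r, 21, 13, 38, 1), (9, v, 4, 16, 16, 8), (9, v, 4, 16, 21, 35), (9, v, 4, 16, 30, 33), (9, v, 4, 16, 38, 1), (9, x, 10, 13, 16, 8), (9, x, 10, 13, 21, 35), (9, x, 10, 13, 30, 33), (9, x, 10, 13, 38, 1)}.
Joining (Q ⨝ T) and S on D yields {(33, r, 17, 20, 13, 34, 30), (33, r, 17, 20, 19, 18, 30), (33, r, 17, 20, 32, 30, 30), (33, r, 17, 20, 39, 3, 30), (33, s, 32, 39, 13, 34, 14), (33, s, 32, 39, 19, 18, 14), (33, s, 32, 39, 32, 30, 14), (33, s, 32, 39, 39, 3, 14), (9, k, 40, 31, 16, 8, 4), (9, k, 40, 31, 21, 35, 4), (9, k, 40, 31, 30, 33, 4), (9, k, 40, 31, 38, 1, 4), (9, r, 21, 13, 16, 8, 30), (9, r, 21, 13, 21, 35, 30), (9, r, 21, 13, 30, 33, 30), (9, r, 21, 13, 38, 1, 30), (9, v, 4, 16, 16, 8, 30), (9, v, 4, 16, 21, 35, 30), (9, v, 4, 16, 30, 33, 30), (9, v, 4, 16, 38, 1, 30)}.
Apply σ_{C = 21}; surviving tuples: {(9, r, 21, 13, 16, 8, 30), (9, r, 21, 13, 21, 35, 30), (9, r, 21, 13, 30, 33, 30), (9, r, 21, 13, 38, 1, 30)}
Projecting to E: {16, 21, 30, 38}
Set union of the two operands is {15, 16, 21, 22, 23, 29, 30, 32, 38, 9}.

{15, 16, 21, 22, 23, 29, 30, 32, 38, 9}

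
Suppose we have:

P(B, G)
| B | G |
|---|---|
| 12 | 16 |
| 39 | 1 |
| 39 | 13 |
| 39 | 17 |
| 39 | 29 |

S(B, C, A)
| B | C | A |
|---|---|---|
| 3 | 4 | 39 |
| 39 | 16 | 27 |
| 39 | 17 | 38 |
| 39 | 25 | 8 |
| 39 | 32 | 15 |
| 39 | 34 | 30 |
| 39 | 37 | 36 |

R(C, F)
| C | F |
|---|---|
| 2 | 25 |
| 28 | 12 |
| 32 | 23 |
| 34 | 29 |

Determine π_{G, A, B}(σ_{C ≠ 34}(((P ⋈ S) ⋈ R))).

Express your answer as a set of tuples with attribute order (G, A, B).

{(1, 15, 39), (13, 15, 39), (17, 15, 39), (29, 15, 39)}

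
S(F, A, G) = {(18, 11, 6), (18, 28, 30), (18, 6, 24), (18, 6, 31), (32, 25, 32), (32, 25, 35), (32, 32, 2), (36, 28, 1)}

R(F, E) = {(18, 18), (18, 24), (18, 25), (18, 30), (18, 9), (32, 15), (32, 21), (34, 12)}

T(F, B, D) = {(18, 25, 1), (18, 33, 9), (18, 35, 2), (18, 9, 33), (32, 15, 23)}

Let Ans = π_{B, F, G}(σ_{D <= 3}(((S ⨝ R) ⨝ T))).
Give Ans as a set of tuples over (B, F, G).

Joining S and R on F yields {(18, 11, 6, 18), (18, 11, 6, 24), (18, 11, 6, 25), (18, 11, 6, 30), (18, 11, 6, 9), (18, 28, 30, 18), (18, 28, 30, 24), (18, 28, 30, 25), (18, 28, 30, 30), (18, 28, 30, 9), (18, 6, 24, 18), (18, 6, 24, 24), (18, 6, 24, 25), (18, 6, 24, 30), (18, 6, 24, 9), (18, 6, 31, 18), (18, 6, 31, 24), (18, 6, 31, 25), (18, 6, 31, 30), (18, 6, 31, 9), (32, 25, 32, 15), (32, 25, 32, 21), (32, 25, 35, 15), (32, 25, 35, 21), (32, 32, 2, 15), (32, 32, 2, 21)}.
Joining (S ⨝ R) and T on F yields {(18, 11, 6, 18, 25, 1), (18, 11, 6, 18, 33, 9), (18, 11, 6, 18, 35, 2), (18, 11, 6, 18, 9, 33), (18, 11, 6, 24, 25, 1), (18, 11, 6, 24, 33, 9), (18, 11, 6, 24, 35, 2), (18, 11, 6, 24, 9, 33), (18, 11, 6, 25, 25, 1), (18, 11, 6, 25, 33, 9), (18, 11, 6, 25, 35, 2), (18, 11, 6, 25, 9, 33), (18, 11, 6, 30, 25, 1), (18, 11, 6, 30, 33, 9), (18, 11, 6, 30, 35, 2), (18, 11, 6, 30, 9, 33), (18, 11, 6, 9, 25, 1), (18, 11, 6, 9, 33, 9), (18, 11, 6, 9, 35, 2), (18, 11, 6, 9, 9, 33), (18, 28, 30, 18, 25, 1), (18, 28, 30, 18, 33, 9), (18, 28, 30, 18, 35, 2), (18, 28, 30, 18, 9, 33), (18, 28, 30, 24, 25, 1), (18, 28, 30, 24, 33, 9), (18, 28, 30, 24, 35, 2), (18, 28, 30, 24, 9, 33), (18, 28, 30, 25, 25, 1), (18, 28, 30, 25, 33, 9), (18, 28, 30, 25, 35, 2), (18, 28, 30, 25, 9, 33), (18, 28, 30, 30, 25, 1), (18, 28, 30, 30, 33, 9), (18, 28, 30, 30, 35, 2), (18, 28, 30, 30, 9, 33), (18, 28, 30, 9, 25, 1), (18, 28, 30, 9, 33, 9), (18, 28, 30, 9, 35, 2), (18, 28, 30, 9, 9, 33), (18, 6, 24, 18, 25, 1), (18, 6, 24, 18, 33, 9), (18, 6, 24, 18, 35, 2), (18, 6, 24, 18, 9, 33), (18, 6, 24, 24, 25, 1), (18, 6, 24, 24, 33, 9), (18, 6, 24, 24, 35, 2), (18, 6, 24, 24, 9, 33), (18, 6, 24, 25, 25, 1), (18, 6, 24, 25, 33, 9), (18, 6, 24, 25, 35, 2), (18, 6, 24, 25, 9, 33), (18, 6, 24, 30, 25, 1), (18, 6, 24, 30, 33, 9), (18, 6, 24, 30, 35, 2), (18, 6, 24, 30, 9, 33), (18, 6, 24, 9, 25, 1), (18, 6, 24, 9, 33, 9), (18, 6, 24, 9, 35, 2), (18, 6, 24, 9, 9, 33), (18, 6, 31, 18, 25, 1), (18, 6, 31, 18, 33, 9), (18, 6, 31, 18, 35, 2), (18, 6, 31, 18, 9, 33), (18, 6, 31, 24, 25, 1), (18, 6, 31, 24, 33, 9), (18, 6, 31, 24, 35, 2), (18, 6, 31, 24, 9, 33), (18, 6, 31, 25, 25, 1), (18, 6, 31, 25, 33, 9), (18, 6, 31, 25, 35, 2), (18, 6, 31, 25, 9, 33), (18, 6, 31, 30, 25, 1), (18, 6, 31, 30, 33, 9), (18, 6, 31, 30, 35, 2), (18, 6, 31, 30, 9, 33), (18, 6, 31, 9, 25, 1), (18, 6, 31, 9, 33, 9), (18, 6, 31, 9, 35, 2), (18, 6, 31, 9, 9, 33), (32, 25, 32, 15, 15, 23), (32, 25, 32, 21, 15, 23), (32, 25, 35, 15, 15, 23), (32, 25, 35, 21, 15, 23), (32, 32, 2, 15, 15, 23), (32, 32, 2, 21, 15, 23)}.
Filtering on D <= 3 leaves {(18, 11, 6, 18, 25, 1), (18, 11, 6, 18, 35, 2), (18, 11, 6, 24, 25, 1), (18, 11, 6, 24, 35, 2), (18, 11, 6, 25, 25, 1), (18, 11, 6, 25, 35, 2), (18, 11, 6, 30, 25, 1), (18, 11, 6, 30, 35, 2), (18, 11, 6, 9, 25, 1), (18, 11, 6, 9, 35, 2), (18, 28, 30, 18, 25, 1), (18, 28, 30, 18, 35, 2), (18, 28, 30, 24, 25, 1), (18, 28, 30, 24, 35, 2), (18, 28, 30, 25, 25, 1), (18, 28, 30, 25, 35, 2), (18, 28, 30, 30, 25, 1), (18, 28, 30, 30, 35, 2), (18, 28, 30, 9, 25, 1), (18, 28, 30, 9, 35, 2), (18, 6, 24, 18, 25, 1), (18, 6, 24, 18, 35, 2), (18, 6, 24, 24, 25, 1), (18, 6, 24, 24, 35, 2), (18, 6, 24, 25, 25, 1), (18, 6, 24, 25, 35, 2), (18, 6, 24, 30, 25, 1), (18, 6, 24, 30, 35, 2), (18, 6, 24, 9, 25, 1), (18, 6, 24, 9, 35, 2), (18, 6, 31, 18, 25, 1), (18, 6, 31, 18, 35, 2), (18, 6, 31, 24, 25, 1), (18, 6, 31, 24, 35, 2), (18, 6, 31, 25, 25, 1), (18, 6, 31, 25, 35, 2), (18, 6, 31, 30, 25, 1), (18, 6, 31, 30, 35, 2), (18, 6, 31, 9, 25, 1), (18, 6, 31, 9, 35, 2)}.
π_{B, F, G} gives {(25, 18, 24), (25, 18, 30), (25, 18, 31), (25, 18, 6), (35, 18, 24), (35, 18, 30), (35, 18, 31), (35, 18, 6)} (32 duplicate(s) eliminated).

{(25, 18, 24), (25, 18, 30), (25, 18, 31), (25, 18, 6), (35, 18, 24), (35, 18, 30), (35, 18, 31), (35, 18, 6)}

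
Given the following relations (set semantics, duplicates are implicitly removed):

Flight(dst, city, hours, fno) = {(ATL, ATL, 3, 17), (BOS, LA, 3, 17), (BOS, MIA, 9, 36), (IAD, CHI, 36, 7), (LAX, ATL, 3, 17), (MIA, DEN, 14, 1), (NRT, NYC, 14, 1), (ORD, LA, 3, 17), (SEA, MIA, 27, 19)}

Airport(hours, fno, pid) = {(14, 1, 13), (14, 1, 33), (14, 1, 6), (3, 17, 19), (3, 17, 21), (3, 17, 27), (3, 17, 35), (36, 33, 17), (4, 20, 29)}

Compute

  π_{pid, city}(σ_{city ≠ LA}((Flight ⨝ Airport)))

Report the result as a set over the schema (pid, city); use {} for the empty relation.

{(13, DEN), (13, NYC), (19, ATL), (21, ATL), (27, ATL), (33, DEN), (33, NYC), (35, ATL), (6, DEN), (6, NYC)}

Joining Flight and Airport on hours, fno yields {(ATL, ATL, 3, 17, 19), (ATL, ATL, 3, 17, 21), (ATL, ATL, 3, 17, 27), (ATL, ATL, 3, 17, 35), (BOS, LA, 3, 17, 19), (BOS, LA, 3, 17, 21), (BOS, LA, 3, 17, 27), (BOS, LA, 3, 17, 35), (LAX, ATL, 3, 17, 19), (LAX, ATL, 3, 17, 21), (LAX, ATL, 3, 17, 27), (LAX, ATL, 3, 17, 35), (MIA, DEN, 14, 1, 13), (MIA, DEN, 14, 1, 33), (MIA, DEN, 14, 1, 6), (NRT, NYC, 14, 1, 13), (NRT, NYC, 14, 1, 33), (NRT, NYC, 14, 1, 6), (ORD, LA, 3, 17, 19), (ORD, LA, 3, 17, 21), (ORD, LA, 3, 17, 27), (ORD, LA, 3, 17, 35)}.
σ[city ≠ LA]: keep tuples satisfying city ≠ LA → {(ATL, ATL, 3, 17, 19), (ATL, ATL, 3, 17, 21), (ATL, ATL, 3, 17, 27), (ATL, ATL, 3, 17, 35), (LAX, ATL, 3, 17, 19), (LAX, ATL, 3, 17, 21), (LAX, ATL, 3, 17, 27), (LAX, ATL, 3, 17, 35), (MIA, DEN, 14, 1, 13), (MIA, DEN, 14, 1, 33), (MIA, DEN, 14, 1, 6), (NRT, NYC, 14, 1, 13), (NRT, NYC, 14, 1, 33), (NRT, NYC, 14, 1, 6)}
π_{pid, city} gives {(13, DEN), (13, NYC), (19, ATL), (21, ATL), (27, ATL), (33, DEN), (33, NYC), (35, ATL), (6, DEN), (6, NYC)} (4 duplicate(s) eliminated).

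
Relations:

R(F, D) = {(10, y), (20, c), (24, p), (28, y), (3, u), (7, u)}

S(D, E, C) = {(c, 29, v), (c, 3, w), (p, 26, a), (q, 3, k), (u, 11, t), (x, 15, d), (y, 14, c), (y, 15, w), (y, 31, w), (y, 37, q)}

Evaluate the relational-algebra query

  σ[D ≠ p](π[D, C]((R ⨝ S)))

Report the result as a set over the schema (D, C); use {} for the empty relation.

{(c, v), (c, w), (u, t), (y, c), (y, q), (y, w)}

R ⋈ S (natural join on D): {(10, y, 14, c), (10, y, 15, w), (10, y, 31, w), (10, y, 37, q), (20, c, 29, v), (20, c, 3, w), (24, p, 26, a), (28, y, 14, c), (28, y, 15, w), (28, y, 31, w), (28, y, 37, q), (3, u, 11, t), (7, u, 11, t)}
Keep only column(s) D, C (6 duplicate(s) eliminated): {(c, v), (c, w), (p, a), (u, t), (y, c), (y, q), (y, w)}
σ[D ≠ p]: keep tuples satisfying D ≠ p → {(c, v), (c, w), (u, t), (y, c), (y, q), (y, w)}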